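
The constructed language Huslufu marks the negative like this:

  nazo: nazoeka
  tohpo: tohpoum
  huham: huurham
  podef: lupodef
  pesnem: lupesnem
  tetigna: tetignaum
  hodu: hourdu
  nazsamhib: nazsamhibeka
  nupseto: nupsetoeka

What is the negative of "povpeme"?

lupovpeme

huham and pesnem both end in -m yet inflect differently (huurham, lupesnem), so the final letter is not what conditions the rule; the first letter is.
"povpeme" begins with p-. The stems beginning with p- (podef → lupodef, pesnem → lupesnem) add the prefix lu-.
The other patterns: stems beginning with h- insert -ur- after the first vowel; stems beginning with t- add -um; stems beginning with n- add -eka.
So povpeme → lupovpeme.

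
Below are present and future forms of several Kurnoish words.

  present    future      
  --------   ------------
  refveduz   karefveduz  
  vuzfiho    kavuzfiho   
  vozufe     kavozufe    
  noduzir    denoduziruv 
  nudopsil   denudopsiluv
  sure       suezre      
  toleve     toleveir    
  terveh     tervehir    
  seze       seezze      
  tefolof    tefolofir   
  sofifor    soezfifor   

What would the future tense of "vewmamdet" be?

vozufe and sure both end in -e yet inflect differently (kavozufe, suezre), so the final letter is not what conditions the rule; the first letter is.
"vewmamdet" begins with v-. The stems beginning with v- (vozufe → kavozufe, vuzfiho → kavuzfiho) add the prefix ka-.
So vewmamdet → kavewmamdet.

kavewmamdet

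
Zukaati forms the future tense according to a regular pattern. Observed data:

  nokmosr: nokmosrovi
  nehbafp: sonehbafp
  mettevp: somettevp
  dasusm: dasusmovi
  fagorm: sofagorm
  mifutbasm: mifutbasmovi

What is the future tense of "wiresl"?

wireslovi

mifutbasm and fagorm both end in -m yet inflect differently (mifutbasmovi, sofagorm), so the final letter is not what conditions the rule; the second-to-last letter is.
"wiresl" has second-to-last letter 's'. The stems whose second-to-last letter is 's' (nokmosr → nokmosrovi, mifutbasm → mifutbasmovi, dasusm → dasusmovi) add -ovi.
So wiresl → wireslovi.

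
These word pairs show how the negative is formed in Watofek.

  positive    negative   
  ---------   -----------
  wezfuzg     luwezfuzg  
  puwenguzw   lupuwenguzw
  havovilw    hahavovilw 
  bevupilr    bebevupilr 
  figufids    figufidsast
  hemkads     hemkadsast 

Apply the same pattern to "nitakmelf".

puwenguzw and havovilw both end in -w yet inflect differently (lupuwenguzw, hahavovilw), so the final letter is not what conditions the rule; the second-to-last letter is.
"nitakmelf" has second-to-last letter 'l'. The stems whose second-to-last letter is 'l' (havovilw → hahavovilw, bevupilr → bebevupilr) repeat the first consonant+vowel as a prefix.
So nitakmelf → ninitakmelf.

ninitakmelf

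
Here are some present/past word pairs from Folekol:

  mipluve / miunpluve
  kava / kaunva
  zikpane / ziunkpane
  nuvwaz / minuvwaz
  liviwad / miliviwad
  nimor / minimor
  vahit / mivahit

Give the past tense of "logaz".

milogaz

kava and nuvwaz both have last vowel 'a' yet inflect differently (kaunva, minuvwaz), so the last vowel is not what conditions the rule; whether the stem ends in a vowel or a consonant is.
"logaz" ends in a consonant. The stems ending in a consonant (nuvwaz → minuvwaz, liviwad → miliviwad, nimor → minimor) add the prefix mi-.
So logaz → milogaz.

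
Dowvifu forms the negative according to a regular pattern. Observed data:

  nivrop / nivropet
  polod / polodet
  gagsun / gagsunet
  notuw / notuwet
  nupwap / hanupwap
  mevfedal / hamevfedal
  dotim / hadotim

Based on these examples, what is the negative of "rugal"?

"rugal" has last vowel 'a'. The stems whose last vowel is 'a' (nupwap → hanupwap, mevfedal → hamevfedal) add the prefix ha-.
The other pattern: stems whose last vowel is 'o' or 'u' add -et.
So rugal → harugal.

harugal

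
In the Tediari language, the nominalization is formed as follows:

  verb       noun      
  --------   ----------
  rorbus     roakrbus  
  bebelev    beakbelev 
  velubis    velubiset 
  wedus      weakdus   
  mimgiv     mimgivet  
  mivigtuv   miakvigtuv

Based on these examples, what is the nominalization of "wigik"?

"wigik" has last vowel 'i'. The stems whose last vowel is 'i' (mimgiv → mimgivet, velubis → velubiset) add -et.
The other pattern: stems whose last vowel is 'e' or 'u' insert -ak- after the first vowel.
So wigik → wigiket.

wigiket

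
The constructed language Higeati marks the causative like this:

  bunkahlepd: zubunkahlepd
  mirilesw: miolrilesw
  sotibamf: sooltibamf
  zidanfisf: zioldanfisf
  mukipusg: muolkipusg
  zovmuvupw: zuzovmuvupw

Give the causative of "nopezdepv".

zunopezdepv

zovmuvupw and mirilesw both end in -w yet inflect differently (zuzovmuvupw, miolrilesw), so the final letter is not what conditions the rule; the second-to-last letter is.
"nopezdepv" has second-to-last letter 'p'. The stems whose second-to-last letter is 'p' (bunkahlepd → zubunkahlepd, zovmuvupw → zuzovmuvupw) add the prefix zu-.
So nopezdepv → zunopezdepv.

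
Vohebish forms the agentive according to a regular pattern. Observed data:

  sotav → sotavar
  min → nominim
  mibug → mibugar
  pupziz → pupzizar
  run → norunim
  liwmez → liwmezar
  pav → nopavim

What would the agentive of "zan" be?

sotav and pav both end in -v yet inflect differently (sotavar, nopavim), so the final letter is not what conditions the rule; the number of vowels is.
"zan" has 1 vowel. The stems with 1 vowel (pav → nopavim, run → norunim, min → nominim) add no- … -im around the stem.
So zan → nozanim.

nozanim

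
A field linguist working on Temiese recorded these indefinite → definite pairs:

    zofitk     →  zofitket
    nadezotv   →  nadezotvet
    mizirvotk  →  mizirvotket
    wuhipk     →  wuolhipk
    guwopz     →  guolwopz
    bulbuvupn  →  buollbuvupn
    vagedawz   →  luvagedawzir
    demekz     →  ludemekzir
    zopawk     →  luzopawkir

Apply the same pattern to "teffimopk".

zofitk and wuhipk both end in -k yet inflect differently (zofitket, wuolhipk), so the final letter is not what conditions the rule; the second-to-last letter is.
"teffimopk" has second-to-last letter 'p'. The stems whose second-to-last letter is 'p' (wuhipk → wuolhipk, guwopz → guolwopz, bulbuvupn → buollbuvupn) insert -ol- after the first vowel.
The other patterns: stems whose second-to-last letter is 't' add -et; stems whose second-to-last letter is 'k' or 'w' add lu- … -ir around the stem.
So teffimopk → teolffimopk.

teolffimopk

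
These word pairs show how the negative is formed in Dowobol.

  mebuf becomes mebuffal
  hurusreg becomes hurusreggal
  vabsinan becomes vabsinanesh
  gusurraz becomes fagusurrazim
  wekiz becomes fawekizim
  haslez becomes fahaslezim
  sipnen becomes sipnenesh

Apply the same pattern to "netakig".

netakiggal

haslez and sipnen both have last vowel 'e' yet inflect differently (fahaslezim, sipnenesh), so the last vowel is not what conditions the rule; the final letter is.
"netakig" ends in -g. The one such stem in the data (hurusreg → hurusreggal) doubles the final consonant and adds -al (as does mebuf), so the same rule applies.
The other patterns: stems ending in -z add fa- … -im around the stem; stems ending in -n add -esh.
So netakig → netakiggal.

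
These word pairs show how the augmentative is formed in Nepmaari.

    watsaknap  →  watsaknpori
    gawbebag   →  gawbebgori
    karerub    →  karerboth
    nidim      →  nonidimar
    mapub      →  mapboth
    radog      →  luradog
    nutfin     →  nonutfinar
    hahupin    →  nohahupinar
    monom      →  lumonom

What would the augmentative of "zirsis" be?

nozirsisar

nidim and monom both end in -m yet inflect differently (nonidimar, lumonom), so the final letter is not what conditions the rule; the last vowel is.
"zirsis" has last vowel 'i'. The stems whose last vowel is 'i' (hahupin → nohahupinar, nidim → nonidimar, nutfin → nonutfinar) add no- … -ar around the stem.
The other patterns: stems whose last vowel is 'u' delete the last vowel and add -oth; stems whose last vowel is 'o' add the prefix lu-; stems whose last vowel is 'a' delete the last vowel and add -ori.
So zirsis → nozirsisar.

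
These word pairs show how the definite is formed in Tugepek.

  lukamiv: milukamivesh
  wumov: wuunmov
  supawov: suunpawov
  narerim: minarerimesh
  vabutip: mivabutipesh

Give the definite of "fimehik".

lukamiv and wumov both end in -v yet inflect differently (milukamivesh, wuunmov), so the final letter is not what conditions the rule; the last vowel is.
"fimehik" has last vowel 'i'. The stems whose last vowel is 'i' (vabutip → mivabutipesh, narerim → minarerimesh, lukamiv → milukamivesh) add mi- … -esh around the stem.
The other pattern: stems whose last vowel is 'o' insert -un- after the first vowel.
So fimehik → mifimehikesh.

mifimehikesh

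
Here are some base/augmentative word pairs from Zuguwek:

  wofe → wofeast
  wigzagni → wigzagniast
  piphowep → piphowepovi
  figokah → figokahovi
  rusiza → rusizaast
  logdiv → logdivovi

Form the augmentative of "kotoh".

wigzagni and logdiv both have last vowel 'i' yet inflect differently (wigzagniast, logdivovi), so the last vowel is not what conditions the rule; whether the stem ends in a vowel or a consonant is.
"kotoh" ends in a consonant. The stems ending in a consonant (logdiv → logdivovi, figokah → figokahovi, piphowep → piphowepovi) add -ovi.
The other pattern: stems ending in a vowel add -ast.
So kotoh → kotohovi.

kotohovi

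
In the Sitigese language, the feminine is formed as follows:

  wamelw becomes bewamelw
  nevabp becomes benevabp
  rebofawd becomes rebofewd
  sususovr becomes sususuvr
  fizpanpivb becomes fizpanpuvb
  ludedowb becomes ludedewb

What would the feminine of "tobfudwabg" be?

"tobfudwabg" has second-to-last letter 'b'. The one such stem in the data (nevabp → benevabp) adds the prefix be-, so the same rule applies.
So tobfudwabg → betobfudwabg.

betobfudwabg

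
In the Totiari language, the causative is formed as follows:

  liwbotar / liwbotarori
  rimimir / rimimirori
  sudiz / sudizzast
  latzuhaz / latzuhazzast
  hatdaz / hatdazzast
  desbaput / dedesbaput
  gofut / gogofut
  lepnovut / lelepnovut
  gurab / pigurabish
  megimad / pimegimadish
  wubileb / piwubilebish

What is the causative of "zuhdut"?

"zuhdut" ends in -t. The stems ending in -t (desbaput → dedesbaput, gofut → gogofut, lepnovut → lelepnovut) repeat the first consonant+vowel as a prefix.
The other patterns: stems ending in -r add -ori; stems ending in -z double the final consonant and add -ast; stems ending in -b or -d add pi- … -ish around the stem.
So zuhdut → zuzuhdut.

zuzuhdut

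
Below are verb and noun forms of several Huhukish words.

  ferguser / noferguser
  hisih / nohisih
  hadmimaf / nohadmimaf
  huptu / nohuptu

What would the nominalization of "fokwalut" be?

Every pair shown (ferguser → noferguser, hisih → nohisih, hadmimaf → nohadmimaf, …) follows the same rule: add the prefix no-.
So fokwalut → nofokwalut.

nofokwalut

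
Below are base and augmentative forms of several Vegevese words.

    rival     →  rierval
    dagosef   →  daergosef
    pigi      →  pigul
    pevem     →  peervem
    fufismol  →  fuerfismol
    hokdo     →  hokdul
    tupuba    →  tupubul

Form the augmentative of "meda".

"meda" ends in a vowel. The stems ending in a vowel (tupuba → tupubul, hokdo → hokdul, pigi → pigul) drop the final letter and add -ul.
The other pattern: stems ending in a consonant insert -er- after the first vowel.
So meda → medul.

medul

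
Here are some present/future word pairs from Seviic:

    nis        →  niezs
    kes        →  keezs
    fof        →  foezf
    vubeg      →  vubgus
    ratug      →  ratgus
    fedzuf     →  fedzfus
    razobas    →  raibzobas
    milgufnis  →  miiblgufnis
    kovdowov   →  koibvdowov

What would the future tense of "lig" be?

"lig" has 1 vowel. The stems with 1 vowel (nis → niezs, kes → keezs, fof → foezf) insert -ez- after the first vowel.
The other patterns: stems with 2 vowels delete the last vowel and add -us; stems with 3 vowels insert -ib- after the first vowel.
So lig → liezg.

liezg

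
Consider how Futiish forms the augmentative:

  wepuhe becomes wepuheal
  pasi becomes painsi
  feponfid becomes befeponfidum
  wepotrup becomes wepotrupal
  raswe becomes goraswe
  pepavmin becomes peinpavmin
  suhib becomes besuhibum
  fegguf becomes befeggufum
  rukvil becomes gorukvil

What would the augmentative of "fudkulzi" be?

befudkulzium

"fudkulzi" begins with f-. The stems beginning with f- (feponfid → befeponfidum, fegguf → befeggufum) add be- … -um around the stem.
The other patterns: stems beginning with r- add the prefix go-; stems beginning with p- insert -in- after the first vowel; stems beginning with w- add -al.
So fudkulzi → befudkulzium.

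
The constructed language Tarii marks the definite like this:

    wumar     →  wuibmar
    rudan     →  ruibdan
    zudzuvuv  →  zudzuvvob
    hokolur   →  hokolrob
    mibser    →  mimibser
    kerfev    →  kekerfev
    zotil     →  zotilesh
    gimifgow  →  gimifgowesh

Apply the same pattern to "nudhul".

"nudhul" has last vowel 'u'. The stems whose last vowel is 'u' (zudzuvuv → zudzuvvob, hokolur → hokolrob) delete the last vowel and add -ob.
The other patterns: stems whose last vowel is 'a' insert -ib- after the first vowel; stems whose last vowel is 'e' repeat the first consonant+vowel as a prefix; stems whose last vowel is 'i' or 'o' add -esh.
So nudhul → nudhlob.

nudhlob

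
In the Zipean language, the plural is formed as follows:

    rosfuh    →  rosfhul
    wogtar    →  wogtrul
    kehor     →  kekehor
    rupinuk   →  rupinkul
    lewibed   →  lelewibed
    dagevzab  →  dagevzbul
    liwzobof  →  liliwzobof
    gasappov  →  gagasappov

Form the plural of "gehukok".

gegehukok

"gehukok" has last vowel 'o'. The stems whose last vowel is 'o' (kehor → kekehor, gasappov → gagasappov, liwzobof → liliwzobof) repeat the first consonant+vowel as a prefix.
So gehukok → gegehukok.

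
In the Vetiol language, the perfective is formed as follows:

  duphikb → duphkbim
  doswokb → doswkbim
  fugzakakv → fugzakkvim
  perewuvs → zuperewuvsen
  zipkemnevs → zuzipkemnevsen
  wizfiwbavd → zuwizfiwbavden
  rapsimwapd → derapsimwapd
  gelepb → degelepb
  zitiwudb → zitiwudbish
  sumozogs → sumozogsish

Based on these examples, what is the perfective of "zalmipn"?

wizfiwbavd and rapsimwapd both end in -d yet inflect differently (zuwizfiwbavden, derapsimwapd), so the final letter is not what conditions the rule; the second-to-last letter is.
"zalmipn" has second-to-last letter 'p'. The stems whose second-to-last letter is 'p' (rapsimwapd → derapsimwapd, gelepb → degelepb) add the prefix de-.
So zalmipn → dezalmipn.

dezalmipn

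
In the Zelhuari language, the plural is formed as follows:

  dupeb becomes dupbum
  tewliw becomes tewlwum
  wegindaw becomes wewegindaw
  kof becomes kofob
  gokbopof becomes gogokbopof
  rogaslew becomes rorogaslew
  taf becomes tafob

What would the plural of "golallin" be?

"golallin" has 3 vowels. The stems with 3 vowels (gokbopof → gogokbopof, wegindaw → wewegindaw, rogaslew → rorogaslew) repeat the first consonant+vowel as a prefix.
The other patterns: stems with 1 vowel add -ob; stems with 2 vowels delete the last vowel and add -um.
So golallin → gogolallin.

gogolallin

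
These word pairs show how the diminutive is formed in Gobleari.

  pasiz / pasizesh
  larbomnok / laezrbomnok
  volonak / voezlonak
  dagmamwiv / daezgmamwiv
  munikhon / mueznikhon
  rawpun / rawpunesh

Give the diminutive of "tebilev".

teezbilev

munikhon and rawpun both end in -n yet inflect differently (mueznikhon, rawpunesh), so the final letter is not what conditions the rule; the number of vowels is.
"tebilev" has 3 vowels. The stems with 3 vowels (volonak → voezlonak, dagmamwiv → daezgmamwiv, larbomnok → laezrbomnok) insert -ez- after the first vowel.
The other pattern: stems with 2 vowels add -esh.
So tebilev → teezbilev.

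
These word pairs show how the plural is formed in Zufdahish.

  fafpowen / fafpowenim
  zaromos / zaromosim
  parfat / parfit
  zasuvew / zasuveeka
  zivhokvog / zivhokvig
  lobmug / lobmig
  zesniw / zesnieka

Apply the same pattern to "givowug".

givowig

fafpowen and zasuvew both have last vowel 'e' yet inflect differently (fafpowenim, zasuveeka), so the last vowel is not what conditions the rule; the final letter is.
"givowug" ends in -g. The stems ending in -g (lobmug → lobmig, zivhokvog → zivhokvig) change the last vowel to 'i'.
So givowug → givowig.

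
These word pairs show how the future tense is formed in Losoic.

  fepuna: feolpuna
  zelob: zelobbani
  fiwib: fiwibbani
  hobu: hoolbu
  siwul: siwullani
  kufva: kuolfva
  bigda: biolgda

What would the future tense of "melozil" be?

melozillani

siwul and hobu both have last vowel 'u' yet inflect differently (siwullani, hoolbu), so the last vowel is not what conditions the rule; whether the stem ends in a vowel or a consonant is.
"melozil" ends in a consonant. The stems ending in a consonant (fiwib → fiwibbani, siwul → siwullani, zelob → zelobbani) double the final consonant and add -ani.
The other pattern: stems ending in a vowel insert -ol- after the first vowel.
So melozil → melozillani.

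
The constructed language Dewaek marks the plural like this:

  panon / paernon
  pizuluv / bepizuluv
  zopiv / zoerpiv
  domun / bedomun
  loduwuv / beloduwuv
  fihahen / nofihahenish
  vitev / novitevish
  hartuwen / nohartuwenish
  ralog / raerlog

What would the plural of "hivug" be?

"hivug" has last vowel 'u'. The stems whose last vowel is 'u' (domun → bedomun, pizuluv → bepizuluv, loduwuv → beloduwuv) add the prefix be-.
So hivug → behivug.

behivug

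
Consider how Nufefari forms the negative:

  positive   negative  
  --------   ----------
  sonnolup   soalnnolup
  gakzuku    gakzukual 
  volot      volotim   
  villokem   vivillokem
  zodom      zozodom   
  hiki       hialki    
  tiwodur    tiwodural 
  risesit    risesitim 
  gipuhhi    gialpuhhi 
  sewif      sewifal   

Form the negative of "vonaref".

vonarefal

hiki and risesit both have last vowel 'i' yet inflect differently (hialki, risesitim), so the last vowel is not what conditions the rule; the final letter is.
"vonaref" ends in -f. The one such stem in the data (sewif → sewifal) adds -al, so the same rule applies.
The other patterns: stems ending in -i or -p insert -al- after the first vowel; stems ending in -t add -im; stems ending in -m repeat the first consonant+vowel as a prefix.
So vonaref → vonarefal.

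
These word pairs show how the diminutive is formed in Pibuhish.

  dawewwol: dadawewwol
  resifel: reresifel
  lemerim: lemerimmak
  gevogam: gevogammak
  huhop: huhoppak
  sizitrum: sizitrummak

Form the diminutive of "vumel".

"vumel" ends in -l. The stems ending in -l (dawewwol → dadawewwol, resifel → reresifel) repeat the first consonant+vowel as a prefix.
The other pattern: stems ending in -m or -p double the final consonant and add -ak.
So vumel → vuvumel.

vuvumel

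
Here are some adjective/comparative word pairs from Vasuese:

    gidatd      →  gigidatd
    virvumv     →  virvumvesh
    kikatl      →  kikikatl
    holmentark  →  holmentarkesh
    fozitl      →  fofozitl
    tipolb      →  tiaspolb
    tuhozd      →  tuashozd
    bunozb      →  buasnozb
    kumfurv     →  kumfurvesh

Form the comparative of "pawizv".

gidatd and tuhozd both end in -d yet inflect differently (gigidatd, tuashozd), so the final letter is not what conditions the rule; the second-to-last letter is.
"pawizv" has second-to-last letter 'z'. The stems whose second-to-last letter is 'z' (bunozb → buasnozb, tuhozd → tuashozd) insert -as- after the first vowel.
The other patterns: stems whose second-to-last letter is 'm' or 'r' add -esh; stems whose second-to-last letter is 't' repeat the first consonant+vowel as a prefix.
So pawizv → paaswizv.

paaswizv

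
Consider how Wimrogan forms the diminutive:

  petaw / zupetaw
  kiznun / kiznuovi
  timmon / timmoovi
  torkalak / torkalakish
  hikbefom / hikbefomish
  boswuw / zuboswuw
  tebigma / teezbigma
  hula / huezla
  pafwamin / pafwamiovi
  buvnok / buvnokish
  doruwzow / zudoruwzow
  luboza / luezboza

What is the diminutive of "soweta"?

soezweta

kiznun and boswuw both have last vowel 'u' yet inflect differently (kiznuovi, zuboswuw), so the last vowel is not what conditions the rule; the final letter is.
"soweta" ends in -a. The stems ending in -a (tebigma → teezbigma, hula → huezla, luboza → luezboza) insert -ez- after the first vowel.
The other patterns: stems ending in -n drop the final letter and add -ovi; stems ending in -w add the prefix zu-; stems ending in -k or -m add -ish.
So soweta → soezweta.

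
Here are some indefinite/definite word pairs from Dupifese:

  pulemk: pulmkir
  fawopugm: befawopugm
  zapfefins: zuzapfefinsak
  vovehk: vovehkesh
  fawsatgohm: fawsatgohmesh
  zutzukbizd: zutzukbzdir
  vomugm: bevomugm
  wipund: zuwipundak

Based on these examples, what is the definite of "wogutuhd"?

wogutuhdesh

"wogutuhd" has second-to-last letter 'h'. The stems whose second-to-last letter is 'h' (fawsatgohm → fawsatgohmesh, vovehk → vovehkesh) add -esh.
So wogutuhd → wogutuhdesh.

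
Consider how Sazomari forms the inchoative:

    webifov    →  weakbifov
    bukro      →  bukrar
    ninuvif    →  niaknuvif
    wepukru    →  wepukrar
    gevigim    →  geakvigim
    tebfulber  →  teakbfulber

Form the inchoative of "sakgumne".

sakgumnar

bukro and webifov both have last vowel 'o' yet inflect differently (bukrar, weakbifov), so the last vowel is not what conditions the rule; whether the stem ends in a vowel or a consonant is.
"sakgumne" ends in a vowel. The stems ending in a vowel (bukro → bukrar, wepukru → wepukrar) drop the final letter and add -ar.
The other pattern: stems ending in a consonant insert -ak- after the first vowel.
So sakgumne → sakgumnar.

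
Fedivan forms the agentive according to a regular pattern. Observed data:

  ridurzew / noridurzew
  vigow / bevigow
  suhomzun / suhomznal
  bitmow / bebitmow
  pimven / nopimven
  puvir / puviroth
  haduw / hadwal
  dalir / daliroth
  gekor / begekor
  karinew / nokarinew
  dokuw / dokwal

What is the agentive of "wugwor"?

"wugwor" has last vowel 'o'. The stems whose last vowel is 'o' (gekor → begekor, vigow → bevigow, bitmow → bebitmow) add the prefix be-.
The other patterns: stems whose last vowel is 'i' add -oth; stems whose last vowel is 'e' add the prefix no-; stems whose last vowel is 'u' delete the last vowel and add -al.
So wugwor → bewugwor.

bewugwor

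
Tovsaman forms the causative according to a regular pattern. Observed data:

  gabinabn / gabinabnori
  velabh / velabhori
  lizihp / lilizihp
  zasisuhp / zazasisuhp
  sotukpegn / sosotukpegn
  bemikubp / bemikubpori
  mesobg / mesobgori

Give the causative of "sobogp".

"sobogp" has second-to-last letter 'g'. The one such stem in the data (sotukpegn → sosotukpegn) repeats the first consonant+vowel as a prefix (as do lizihp, zasisuhp), so the same rule applies.
So sobogp → sosobogp.

sosobogp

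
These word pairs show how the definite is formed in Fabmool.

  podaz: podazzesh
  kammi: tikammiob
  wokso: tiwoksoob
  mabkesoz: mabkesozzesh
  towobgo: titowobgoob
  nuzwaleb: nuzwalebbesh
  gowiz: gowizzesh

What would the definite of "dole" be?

mabkesoz and towobgo both have last vowel 'o' yet inflect differently (mabkesozzesh, titowobgoob), so the last vowel is not what conditions the rule; whether the stem ends in a vowel or a consonant is.
"dole" ends in a vowel. The stems ending in a vowel (towobgo → titowobgoob, kammi → tikammiob, wokso → tiwoksoob) add ti- … -ob around the stem.
So dole → tidoleob.

tidoleob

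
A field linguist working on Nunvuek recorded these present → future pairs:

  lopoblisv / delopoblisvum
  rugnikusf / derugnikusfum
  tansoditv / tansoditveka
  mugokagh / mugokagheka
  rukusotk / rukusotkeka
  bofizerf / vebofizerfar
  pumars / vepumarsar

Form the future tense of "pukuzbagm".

pukuzbagmeka

lopoblisv and tansoditv both end in -v yet inflect differently (delopoblisvum, tansoditveka), so the final letter is not what conditions the rule; the second-to-last letter is.
"pukuzbagm" has second-to-last letter 'g'. The one such stem in the data (mugokagh → mugokagheka) adds -eka, so the same rule applies.
So pukuzbagm → pukuzbagmeka.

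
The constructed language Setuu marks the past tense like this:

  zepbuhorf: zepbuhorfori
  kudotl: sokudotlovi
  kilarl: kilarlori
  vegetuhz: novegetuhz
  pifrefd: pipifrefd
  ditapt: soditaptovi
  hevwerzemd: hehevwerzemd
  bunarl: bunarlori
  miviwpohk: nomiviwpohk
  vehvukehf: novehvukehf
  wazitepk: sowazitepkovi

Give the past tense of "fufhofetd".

bunarl and kudotl both end in -l yet inflect differently (bunarlori, sokudotlovi), so the final letter is not what conditions the rule; the second-to-last letter is.
"fufhofetd" has second-to-last letter 't'. The one such stem in the data (kudotl → sokudotlovi) adds so- … -ovi around the stem, so the same rule applies.
So fufhofetd → sofufhofetdovi.

sofufhofetdovi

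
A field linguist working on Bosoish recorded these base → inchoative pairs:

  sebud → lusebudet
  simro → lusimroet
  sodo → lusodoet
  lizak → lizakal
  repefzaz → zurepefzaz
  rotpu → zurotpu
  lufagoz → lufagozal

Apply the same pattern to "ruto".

lufagoz and repefzaz both end in -z yet inflect differently (lufagozal, zurepefzaz), so the final letter is not what conditions the rule; the first letter is.
"ruto" begins with r-. The stems beginning with r- (rotpu → zurotpu, repefzaz → zurepefzaz) add the prefix zu-.
So ruto → zuruto.

zuruto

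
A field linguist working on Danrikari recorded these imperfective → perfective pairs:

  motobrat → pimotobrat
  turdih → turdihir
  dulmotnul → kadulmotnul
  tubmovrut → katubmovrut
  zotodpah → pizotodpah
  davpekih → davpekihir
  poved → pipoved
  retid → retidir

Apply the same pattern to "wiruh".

kawiruh

"wiruh" has last vowel 'u'. The stems whose last vowel is 'u' (dulmotnul → kadulmotnul, tubmovrut → katubmovrut) add the prefix ka-.
So wiruh → kawiruh.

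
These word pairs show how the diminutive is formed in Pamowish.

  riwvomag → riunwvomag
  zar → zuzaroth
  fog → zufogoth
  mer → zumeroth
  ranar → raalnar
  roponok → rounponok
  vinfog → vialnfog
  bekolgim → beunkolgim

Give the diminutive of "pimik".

fog and vinfog both end in -g yet inflect differently (zufogoth, vialnfog), so the final letter is not what conditions the rule; the number of vowels is.
"pimik" has 2 vowels. The stems with 2 vowels (vinfog → vialnfog, ranar → raalnar) insert -al- after the first vowel.
So pimik → pialmik.

pialmik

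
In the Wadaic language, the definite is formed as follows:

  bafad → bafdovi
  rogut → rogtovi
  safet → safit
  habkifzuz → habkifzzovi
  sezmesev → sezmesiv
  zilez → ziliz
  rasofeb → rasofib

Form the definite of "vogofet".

vogofit

"vogofet" has last vowel 'e'. The stems whose last vowel is 'e' (zilez → ziliz, sezmesev → sezmesiv, rasofeb → rasofib) change the last vowel to 'i'.
The other pattern: stems whose last vowel is 'a' or 'u' delete the last vowel and add -ovi.
So vogofet → vogofit.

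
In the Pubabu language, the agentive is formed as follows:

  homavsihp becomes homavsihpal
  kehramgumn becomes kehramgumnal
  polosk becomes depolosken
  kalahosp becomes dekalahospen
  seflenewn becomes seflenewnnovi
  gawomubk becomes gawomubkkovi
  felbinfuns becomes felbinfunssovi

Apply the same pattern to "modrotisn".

"modrotisn" has second-to-last letter 's'. The stems whose second-to-last letter is 's' (polosk → depolosken, kalahosp → dekalahospen) add de- … -en around the stem.
The other patterns: stems whose second-to-last letter is 'h' or 'm' add -al; stems whose second-to-last letter is 'b', 'n' or 'w' double the final consonant and add -ovi.
So modrotisn → demodrotisnen.

demodrotisnen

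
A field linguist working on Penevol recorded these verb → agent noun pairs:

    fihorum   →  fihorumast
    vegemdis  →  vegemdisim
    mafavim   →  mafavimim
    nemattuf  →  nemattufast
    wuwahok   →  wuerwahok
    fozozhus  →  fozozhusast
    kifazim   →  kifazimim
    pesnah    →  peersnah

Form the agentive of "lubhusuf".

"lubhusuf" has last vowel 'u'. The stems whose last vowel is 'u' (fozozhus → fozozhusast, nemattuf → nemattufast, fihorum → fihorumast) add -ast.
So lubhusuf → lubhusufast.

lubhusufast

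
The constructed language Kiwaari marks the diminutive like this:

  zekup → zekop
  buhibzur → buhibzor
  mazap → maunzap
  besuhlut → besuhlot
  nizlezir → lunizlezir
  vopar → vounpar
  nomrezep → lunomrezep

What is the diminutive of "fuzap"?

fuunzap

mazap and zekup both end in -p yet inflect differently (maunzap, zekop), so the final letter is not what conditions the rule; the last vowel is.
"fuzap" has last vowel 'a'. The stems whose last vowel is 'a' (vopar → vounpar, mazap → maunzap) insert -un- after the first vowel.
The other patterns: stems whose last vowel is 'u' change the last vowel to 'o'; stems whose last vowel is 'e' or 'i' add the prefix lu-.
So fuzap → fuunzap.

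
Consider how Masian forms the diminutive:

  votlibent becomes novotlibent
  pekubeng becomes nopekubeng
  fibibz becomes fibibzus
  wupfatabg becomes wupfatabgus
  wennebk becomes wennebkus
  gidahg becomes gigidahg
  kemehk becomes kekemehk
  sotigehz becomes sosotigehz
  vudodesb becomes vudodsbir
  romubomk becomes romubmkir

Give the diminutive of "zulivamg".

pekubeng and wupfatabg both end in -g yet inflect differently (nopekubeng, wupfatabgus), so the final letter is not what conditions the rule; the second-to-last letter is.
"zulivamg" has second-to-last letter 'm'. The one such stem in the data (romubomk → romubmkir) deletes the last vowel and adds -ir (as does vudodesb), so the same rule applies.
The other patterns: stems whose second-to-last letter is 'n' add the prefix no-; stems whose second-to-last letter is 'b' add -us; stems whose second-to-last letter is 'h' repeat the first consonant+vowel as a prefix.
So zulivamg → zulivmgir.

zulivmgir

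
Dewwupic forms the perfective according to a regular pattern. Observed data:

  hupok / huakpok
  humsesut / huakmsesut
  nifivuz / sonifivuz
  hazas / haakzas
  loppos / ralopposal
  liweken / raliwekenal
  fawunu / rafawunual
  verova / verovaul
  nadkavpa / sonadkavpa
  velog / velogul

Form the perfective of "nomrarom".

sonomrarom

verova and nadkavpa both end in -a yet inflect differently (verovaul, sonadkavpa), so the final letter is not what conditions the rule; the first letter is.
"nomrarom" begins with n-. The stems beginning with n- (nadkavpa → sonadkavpa, nifivuz → sonifivuz) add the prefix so-.
So nomrarom → sonomrarom.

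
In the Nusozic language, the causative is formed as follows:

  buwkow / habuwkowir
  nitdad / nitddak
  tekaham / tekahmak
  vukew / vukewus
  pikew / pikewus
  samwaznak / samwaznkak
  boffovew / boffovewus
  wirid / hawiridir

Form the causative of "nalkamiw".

hanalkamiwir

nitdad and wirid both end in -d yet inflect differently (nitddak, hawiridir), so the final letter is not what conditions the rule; the last vowel is.
"nalkamiw" has last vowel 'i'. The one such stem in the data (wirid → hawiridir) adds ha- … -ir around the stem, so the same rule applies.
The other patterns: stems whose last vowel is 'e' add -us; stems whose last vowel is 'a' delete the last vowel and add -ak.
So nalkamiw → hanalkamiwir.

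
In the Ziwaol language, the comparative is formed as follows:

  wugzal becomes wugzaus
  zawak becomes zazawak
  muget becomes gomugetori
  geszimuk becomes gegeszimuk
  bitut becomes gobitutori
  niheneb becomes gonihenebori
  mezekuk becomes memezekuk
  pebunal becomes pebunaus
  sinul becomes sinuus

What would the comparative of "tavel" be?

mezekuk and sinul both have last vowel 'u' yet inflect differently (memezekuk, sinuus), so the last vowel is not what conditions the rule; the final letter is.
"tavel" ends in -l. The stems ending in -l (sinul → sinuus, wugzal → wugzaus, pebunal → pebunaus) drop the final letter and add -us.
The other patterns: stems ending in -k repeat the first consonant+vowel as a prefix; stems ending in -b or -t add go- … -ori around the stem.
So tavel → taveus.

taveus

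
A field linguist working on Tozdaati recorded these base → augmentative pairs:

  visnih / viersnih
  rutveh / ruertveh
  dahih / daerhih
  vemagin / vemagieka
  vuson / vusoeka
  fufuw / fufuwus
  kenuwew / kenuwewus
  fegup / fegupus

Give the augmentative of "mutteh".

visnih and vemagin both have last vowel 'i' yet inflect differently (viersnih, vemagieka), so the last vowel is not what conditions the rule; the final letter is.
"mutteh" ends in -h. The stems ending in -h (visnih → viersnih, rutveh → ruertveh, dahih → daerhih) insert -er- after the first vowel.
So mutteh → muertteh.

muertteh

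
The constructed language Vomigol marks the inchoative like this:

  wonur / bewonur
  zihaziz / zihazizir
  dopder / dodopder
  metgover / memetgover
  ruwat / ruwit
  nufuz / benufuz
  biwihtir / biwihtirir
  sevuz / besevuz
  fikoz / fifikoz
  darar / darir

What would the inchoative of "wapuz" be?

bewapuz

"wapuz" has last vowel 'u'. The stems whose last vowel is 'u' (sevuz → besevuz, wonur → bewonur, nufuz → benufuz) add the prefix be-.
The other patterns: stems whose last vowel is 'a' change the last vowel to 'i'; stems whose last vowel is 'i' add -ir; stems whose last vowel is 'e' or 'o' repeat the first consonant+vowel as a prefix.
So wapuz → bewapuz.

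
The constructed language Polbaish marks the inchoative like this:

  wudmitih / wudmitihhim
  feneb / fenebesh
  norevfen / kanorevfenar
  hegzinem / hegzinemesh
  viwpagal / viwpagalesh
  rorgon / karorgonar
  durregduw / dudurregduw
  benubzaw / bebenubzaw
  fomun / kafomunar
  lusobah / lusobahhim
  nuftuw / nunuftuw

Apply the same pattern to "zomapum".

zomapumesh

nuftuw and fomun both have last vowel 'u' yet inflect differently (nunuftuw, kafomunar), so the last vowel is not what conditions the rule; the final letter is.
"zomapum" ends in -m. The one such stem in the data (hegzinem → hegzinemesh) adds -esh, so the same rule applies.
The other patterns: stems ending in -w repeat the first consonant+vowel as a prefix; stems ending in -n add ka- … -ar around the stem; stems ending in -h double the final consonant and add -im.
So zomapum → zomapumesh.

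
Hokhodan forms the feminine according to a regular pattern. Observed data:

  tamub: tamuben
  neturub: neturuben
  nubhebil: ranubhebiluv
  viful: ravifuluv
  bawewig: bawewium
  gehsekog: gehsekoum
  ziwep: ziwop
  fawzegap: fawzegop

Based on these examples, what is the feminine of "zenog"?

zenoum

"zenog" ends in -g. The stems ending in -g (bawewig → bawewium, gehsekog → gehsekoum) drop the final letter and add -um.
So zenog → zenoum.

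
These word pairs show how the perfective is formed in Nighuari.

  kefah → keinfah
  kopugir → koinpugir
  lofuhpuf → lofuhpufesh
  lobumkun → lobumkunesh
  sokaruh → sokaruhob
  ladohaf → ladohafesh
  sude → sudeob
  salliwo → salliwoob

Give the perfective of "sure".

sureob

sokaruh and kefah both end in -h yet inflect differently (sokaruhob, keinfah), so the final letter is not what conditions the rule; the first letter is.
"sure" begins with s-. The stems beginning with s- (salliwo → salliwoob, sude → sudeob, sokaruh → sokaruhob) add -ob.
So sure → sureob.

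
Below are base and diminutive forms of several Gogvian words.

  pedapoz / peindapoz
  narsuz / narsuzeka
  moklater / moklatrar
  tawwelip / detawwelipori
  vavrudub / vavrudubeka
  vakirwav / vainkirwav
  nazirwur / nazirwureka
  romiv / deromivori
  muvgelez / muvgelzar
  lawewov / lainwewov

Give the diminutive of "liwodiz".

"liwodiz" has last vowel 'i'. The stems whose last vowel is 'i' (tawwelip → detawwelipori, romiv → deromivori) add de- … -ori around the stem.
So liwodiz → deliwodizori.

deliwodizori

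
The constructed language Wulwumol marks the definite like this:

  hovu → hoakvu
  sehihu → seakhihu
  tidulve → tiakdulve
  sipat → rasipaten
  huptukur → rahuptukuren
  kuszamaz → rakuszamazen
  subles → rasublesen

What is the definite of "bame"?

baakme

hovu and huptukur both have last vowel 'u' yet inflect differently (hoakvu, rahuptukuren), so the last vowel is not what conditions the rule; whether the stem ends in a vowel or a consonant is.
"bame" ends in a vowel. The stems ending in a vowel (hovu → hoakvu, sehihu → seakhihu, tidulve → tiakdulve) insert -ak- after the first vowel.
So bame → baakme.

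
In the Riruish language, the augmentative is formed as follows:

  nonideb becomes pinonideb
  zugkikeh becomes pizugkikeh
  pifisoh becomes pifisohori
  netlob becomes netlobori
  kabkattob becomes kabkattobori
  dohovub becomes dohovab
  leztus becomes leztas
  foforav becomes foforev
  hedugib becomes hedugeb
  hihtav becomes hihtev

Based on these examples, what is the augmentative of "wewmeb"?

piwewmeb

zugkikeh and pifisoh both end in -h yet inflect differently (pizugkikeh, pifisohori), so the final letter is not what conditions the rule; the last vowel is.
"wewmeb" has last vowel 'e'. The stems whose last vowel is 'e' (nonideb → pinonideb, zugkikeh → pizugkikeh) add the prefix pi-.
So wewmeb → piwewmeb.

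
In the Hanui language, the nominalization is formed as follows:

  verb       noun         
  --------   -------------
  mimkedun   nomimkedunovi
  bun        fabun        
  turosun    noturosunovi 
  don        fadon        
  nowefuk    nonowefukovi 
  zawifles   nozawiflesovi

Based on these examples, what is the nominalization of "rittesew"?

norittesewovi

bun and turosun both end in -n yet inflect differently (fabun, noturosunovi), so the final letter is not what conditions the rule; the number of vowels is.
"rittesew" has 3 vowels. The stems with 3 vowels (zawifles → nozawiflesovi, turosun → noturosunovi, mimkedun → nomimkedunovi) add no- … -ovi around the stem.
The other pattern: stems with 1 vowel add the prefix fa-.
So rittesew → norittesewovi.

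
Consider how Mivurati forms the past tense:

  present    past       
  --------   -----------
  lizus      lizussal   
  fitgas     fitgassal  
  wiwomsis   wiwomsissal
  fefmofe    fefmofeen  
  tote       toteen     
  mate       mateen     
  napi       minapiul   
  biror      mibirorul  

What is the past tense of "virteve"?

"virteve" ends in -e. The stems ending in -e (fefmofe → fefmofeen, tote → toteen, mate → mateen) add -en.
The other patterns: stems ending in -s double the final consonant and add -al; stems ending in -i or -r add mi- … -ul around the stem.
So virteve → virteveen.

virteveen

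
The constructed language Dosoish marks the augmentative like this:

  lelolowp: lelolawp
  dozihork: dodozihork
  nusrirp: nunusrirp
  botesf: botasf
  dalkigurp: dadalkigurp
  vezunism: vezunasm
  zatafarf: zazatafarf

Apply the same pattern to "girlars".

"girlars" has second-to-last letter 'r'. The stems whose second-to-last letter is 'r' (dalkigurp → dadalkigurp, zatafarf → zazatafarf, dozihork → dodozihork) repeat the first consonant+vowel as a prefix.
So girlars → gigirlars.

gigirlars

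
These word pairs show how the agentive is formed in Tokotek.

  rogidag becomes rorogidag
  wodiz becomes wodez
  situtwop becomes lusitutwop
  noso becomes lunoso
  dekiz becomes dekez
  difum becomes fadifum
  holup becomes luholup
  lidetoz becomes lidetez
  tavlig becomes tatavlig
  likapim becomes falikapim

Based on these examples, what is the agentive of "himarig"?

"himarig" ends in -g. The stems ending in -g (rogidag → rorogidag, tavlig → tatavlig) repeat the first consonant+vowel as a prefix.
So himarig → hihimarig.

hihimarig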